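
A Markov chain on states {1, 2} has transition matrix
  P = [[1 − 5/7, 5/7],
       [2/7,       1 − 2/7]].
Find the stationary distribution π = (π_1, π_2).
π_1 = 2/7, π_2 = 5/7

Solve πP = π with π_1 + π_2 = 1. From πP = π: π_1 · (1 − 5/7) + π_2 · 2/7 = π_1 ⇒ π_2 · 2/7 = π_1 · 5/7 ⇒ π_2/π_1 = (5/7)/(2/7) = 5/2. Together with π_1 + π_2 = 1:
  π_1 = (2/7)/(5/7 + 2/7) = (2/7)/(1) = 2/7,
  π_2 = (5/7)/(5/7 + 2/7) = (5/7)/(1) = 5/7.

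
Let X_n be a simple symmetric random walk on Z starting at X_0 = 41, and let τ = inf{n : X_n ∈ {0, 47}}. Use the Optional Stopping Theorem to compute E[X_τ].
E[X_τ] = 41

X_n is a martingale and τ is a bounded-mean stopping time (indeed τ is finite a.s. with bounded expectation since the walk is in a bounded region). By the OST, E[X_τ] = E[X_0] = 41. Equivalently: E[X_τ] = 47 · P(hit 47 first) + 0 · P(hit 0 first) = 47 · (41/47) = 41.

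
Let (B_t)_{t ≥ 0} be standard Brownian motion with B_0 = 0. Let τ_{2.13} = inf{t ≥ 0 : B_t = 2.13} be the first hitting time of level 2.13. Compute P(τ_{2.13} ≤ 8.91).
P(τ_{2.13} ≤ 8.91) = 2(1 − Φ(2.13/√8.91)) = 2(1 − Φ(0.7136)) ≈ 0.4755

By the reflection principle for standard BM, P(τ_b ≤ t) = 2 · P(B_t ≥ b). Since B_t ~ N(0, t), P(B_t ≥ 2.13) = 1 − Φ(2.13/√t) = 1 − Φ(2.13/√8.91) = 1 − Φ(0.7136) ≈ 0.23774. Doubling: P(τ_{2.13} ≤ 8.91) ≈ 2 · 0.23774 = 0.47548 ≈ 0.4755.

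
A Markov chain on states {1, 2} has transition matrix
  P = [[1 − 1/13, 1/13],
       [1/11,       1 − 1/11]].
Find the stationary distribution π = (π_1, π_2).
π_1 = 13/24, π_2 = 11/24

Solve πP = π with π_1 + π_2 = 1. From πP = π: π_1 · (1 − 1/13) + π_2 · 1/11 = π_1 ⇒ π_2 · 1/11 = π_1 · 1/13 ⇒ π_2/π_1 = (1/13)/(1/11) = 11/13. Together with π_1 + π_2 = 1:
  π_1 = (1/11)/(1/13 + 1/11) = (1/11)/(24/143) = 13/24,
  π_2 = (1/13)/(1/13 + 1/11) = (1/13)/(24/143) = 11/24.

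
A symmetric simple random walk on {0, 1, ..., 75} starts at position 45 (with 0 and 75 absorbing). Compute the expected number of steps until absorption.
E[τ | X_0 = 45] = 1350

Let v_k = E[τ | X_0 = k]. Boundary: v_0 = v_75 = 0. Recurrence: v_k = 1 + (v_{k-1} + v_{k+1})/2 for 1 ≤ k ≤ 74. The particular solution to v_k − (v_{k-1} + v_{k+1})/2 = 1 is v_k = −k^2. Adding homogeneous solution A + B k and matching boundaries gives v_k = k (75 − k). Substituting k = 45: v_45 = 45 · 30 = 1350.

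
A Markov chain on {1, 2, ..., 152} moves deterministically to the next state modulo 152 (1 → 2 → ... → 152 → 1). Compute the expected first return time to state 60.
E[T_60 | X_0 = 60] = 152

The chain cycles deterministically, so starting at state 60 it returns in exactly 152 steps. Equivalently, the stationary distribution is uniform π_j = 1/152 for every state j, so by Kac's formula E[T_60] = 1/π_60 = 152.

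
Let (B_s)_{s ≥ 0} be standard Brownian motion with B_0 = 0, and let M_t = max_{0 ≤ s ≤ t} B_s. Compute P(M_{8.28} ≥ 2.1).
P(M_{8.28} ≥ 2.1) = 2·P(B_{8.28} ≥ 2.1) = 2(1 − Φ(2.1/√8.28)) ≈ 0.4655

By the reflection principle for Brownian motion, P(M_t ≥ a) = 2 · P(B_t ≥ a) for a ≥ 0. Since B_t ~ N(0, t), P(B_t ≥ 2.1) = 1 − Φ(2.1/√t) = 1 − Φ(2.1/√8.28) = 1 − Φ(0.7298). So
  P(M_{8.28} ≥ 2.1) = 2(1 − Φ(0.7298)) ≈ 0.4655.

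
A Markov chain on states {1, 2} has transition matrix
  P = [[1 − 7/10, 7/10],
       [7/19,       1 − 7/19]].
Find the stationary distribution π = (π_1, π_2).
π_1 = 10/29, π_2 = 19/29

Solve πP = π with π_1 + π_2 = 1. From πP = π: π_1 · (1 − 7/10) + π_2 · 7/19 = π_1 ⇒ π_2 · 7/19 = π_1 · 7/10 ⇒ π_2/π_1 = (7/10)/(7/19) = 19/10. Together with π_1 + π_2 = 1:
  π_1 = (7/19)/(7/10 + 7/19) = (7/19)/(203/190) = 10/29,
  π_2 = (7/10)/(7/10 + 7/19) = (7/10)/(203/190) = 19/29.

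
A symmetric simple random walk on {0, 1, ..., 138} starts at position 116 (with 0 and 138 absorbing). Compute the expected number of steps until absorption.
E[τ | X_0 = 116] = 2552

Let v_k = E[τ | X_0 = k]. Boundary: v_0 = v_138 = 0. Recurrence: v_k = 1 + (v_{k-1} + v_{k+1})/2 for 1 ≤ k ≤ 137. The particular solution to v_k − (v_{k-1} + v_{k+1})/2 = 1 is v_k = −k^2. Adding homogeneous solution A + B k and matching boundaries gives v_k = k (138 − k). Substituting k = 116: v_116 = 116 · 22 = 2552.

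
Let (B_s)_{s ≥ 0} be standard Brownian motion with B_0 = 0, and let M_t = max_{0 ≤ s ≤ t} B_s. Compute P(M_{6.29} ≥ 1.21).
P(M_{6.29} ≥ 1.21) = 2·P(B_{6.29} ≥ 1.21) = 2(1 − Φ(1.21/√6.29)) ≈ 0.6295

By the reflection principle for Brownian motion, P(M_t ≥ a) = 2 · P(B_t ≥ a) for a ≥ 0. Since B_t ~ N(0, t), P(B_t ≥ 1.21) = 1 − Φ(1.21/√t) = 1 − Φ(1.21/√6.29) = 1 − Φ(0.4825). So
  P(M_{6.29} ≥ 1.21) = 2(1 − Φ(0.4825)) ≈ 0.6295.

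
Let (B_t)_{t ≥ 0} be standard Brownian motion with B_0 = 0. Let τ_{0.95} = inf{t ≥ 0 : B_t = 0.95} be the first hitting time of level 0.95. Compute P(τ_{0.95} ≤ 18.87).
P(τ_{0.95} ≤ 18.87) = 2(1 − Φ(0.95/√18.87)) = 2(1 − Φ(0.2187)) ≈ 0.8269

By the reflection principle for standard BM, P(τ_b ≤ t) = 2 · P(B_t ≥ b). Since B_t ~ N(0, t), P(B_t ≥ 0.95) = 1 − Φ(0.95/√t) = 1 − Φ(0.95/√18.87) = 1 − Φ(0.2187) ≈ 0.41344. Doubling: P(τ_{0.95} ≤ 18.87) ≈ 2 · 0.41344 = 0.82688 ≈ 0.8269.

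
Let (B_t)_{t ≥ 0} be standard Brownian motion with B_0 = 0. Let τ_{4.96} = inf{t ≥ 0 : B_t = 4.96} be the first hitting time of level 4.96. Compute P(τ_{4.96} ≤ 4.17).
P(τ_{4.96} ≤ 4.17) = 2(1 − Φ(4.96/√4.17)) = 2(1 − Φ(2.4289)) ≈ 0.0151

By the reflection principle for standard BM, P(τ_b ≤ t) = 2 · P(B_t ≥ b). Since B_t ~ N(0, t), P(B_t ≥ 4.96) = 1 − Φ(4.96/√t) = 1 − Φ(4.96/√4.17) = 1 − Φ(2.4289) ≈ 0.00757. Doubling: P(τ_{4.96} ≤ 4.17) ≈ 2 · 0.00757 = 0.01514 ≈ 0.0151.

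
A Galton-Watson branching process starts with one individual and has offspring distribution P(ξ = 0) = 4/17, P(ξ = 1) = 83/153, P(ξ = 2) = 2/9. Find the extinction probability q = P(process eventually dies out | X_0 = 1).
q = 1

Mean offspring μ = 0·4/17 + 1·83/153 + 2·2/9 = 151/153 ≤ 1. For μ ≤ 1 with offspring not concentrated at 1, the Galton-Watson process goes extinct almost surely, so q = 1.
(Algebraic check: The pgf is f(s) = 4/17 + 83/153·s + 2/9·s². The extinction probability q is the smallest fixed point of f in [0, 1]. Setting s = f(s):
  2/9·s² + (83/153 − 1)·s + 4/17 = 0
  2/9·s² − (4/17 + 2/9)·s + 4/17 = 0
which factors as (s − 1)·(2/9·s − 4/17) = 0, giving roots s = 1 and s = (4/17)/(2/9) = 18/17. Since 18/17 ≥ 1, the smallest root in [0, 1] is s = 1.)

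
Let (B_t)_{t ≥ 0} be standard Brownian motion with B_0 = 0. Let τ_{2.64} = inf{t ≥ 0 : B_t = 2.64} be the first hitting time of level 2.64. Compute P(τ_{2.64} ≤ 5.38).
P(τ_{2.64} ≤ 5.38) = 2(1 − Φ(2.64/√5.38)) = 2(1 − Φ(1.1382)) ≈ 0.2550

By the reflection principle for standard BM, P(τ_b ≤ t) = 2 · P(B_t ≥ b). Since B_t ~ N(0, t), P(B_t ≥ 2.64) = 1 − Φ(2.64/√t) = 1 − Φ(2.64/√5.38) = 1 − Φ(1.1382) ≈ 0.12752. Doubling: P(τ_{2.64} ≤ 5.38) ≈ 2 · 0.12752 = 0.25504 ≈ 0.2550.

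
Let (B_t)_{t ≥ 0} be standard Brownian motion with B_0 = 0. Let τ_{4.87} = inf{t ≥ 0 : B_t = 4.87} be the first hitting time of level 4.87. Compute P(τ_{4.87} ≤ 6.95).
P(τ_{4.87} ≤ 6.95) = 2(1 − Φ(4.87/√6.95)) = 2(1 − Φ(1.8473)) ≈ 0.0647

By the reflection principle for standard BM, P(τ_b ≤ t) = 2 · P(B_t ≥ b). Since B_t ~ N(0, t), P(B_t ≥ 4.87) = 1 − Φ(4.87/√t) = 1 − Φ(4.87/√6.95) = 1 − Φ(1.8473) ≈ 0.03235. Doubling: P(τ_{4.87} ≤ 6.95) ≈ 2 · 0.03235 = 0.06470 ≈ 0.0647.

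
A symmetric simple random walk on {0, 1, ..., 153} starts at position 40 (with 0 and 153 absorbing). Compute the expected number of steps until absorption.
E[τ | X_0 = 40] = 4520

Let v_k = E[τ | X_0 = k]. Boundary: v_0 = v_153 = 0. Recurrence: v_k = 1 + (v_{k-1} + v_{k+1})/2 for 1 ≤ k ≤ 152. The particular solution to v_k − (v_{k-1} + v_{k+1})/2 = 1 is v_k = −k^2. Adding homogeneous solution A + B k and matching boundaries gives v_k = k (153 − k). Substituting k = 40: v_40 = 40 · 113 = 4520.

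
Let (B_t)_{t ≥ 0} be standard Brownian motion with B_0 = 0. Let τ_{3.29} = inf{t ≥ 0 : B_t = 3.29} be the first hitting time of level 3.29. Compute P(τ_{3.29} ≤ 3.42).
P(τ_{3.29} ≤ 3.42) = 2(1 − Φ(3.29/√3.42)) = 2(1 − Φ(1.7790)) ≈ 0.0752

By the reflection principle for standard BM, P(τ_b ≤ t) = 2 · P(B_t ≥ b). Since B_t ~ N(0, t), P(B_t ≥ 3.29) = 1 − Φ(3.29/√t) = 1 − Φ(3.29/√3.42) = 1 − Φ(1.7790) ≈ 0.03762. Doubling: P(τ_{3.29} ≤ 3.42) ≈ 2 · 0.03762 = 0.07524 ≈ 0.0752.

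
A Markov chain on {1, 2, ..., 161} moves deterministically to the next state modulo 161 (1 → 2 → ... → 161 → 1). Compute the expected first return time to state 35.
E[T_35 | X_0 = 35] = 161

The chain cycles deterministically, so starting at state 35 it returns in exactly 161 steps. Equivalently, the stationary distribution is uniform π_j = 1/161 for every state j, so by Kac's formula E[T_35] = 1/π_35 = 161.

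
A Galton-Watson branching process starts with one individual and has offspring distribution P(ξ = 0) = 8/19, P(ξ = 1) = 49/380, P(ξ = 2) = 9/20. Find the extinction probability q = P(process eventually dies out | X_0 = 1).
q = 160/171

The pgf is f(s) = 8/19 + 49/380·s + 9/20·s². The extinction probability q is the smallest fixed point of f in [0, 1]. Setting s = f(s):
  9/20·s² + (49/380 − 1)·s + 8/19 = 0
  9/20·s² − (8/19 + 9/20)·s + 8/19 = 0
which factors as (s − 1)·(9/20·s − 8/19) = 0, giving roots s = 1 and s = (8/19)/(9/20) = 160/171.
Mean offspring μ = 49/380 + 2·9/20 = 391/380 > 1 (supercritical), so q < 1. The extinction probability is the smaller root: q = (8/19)/(9/20) = 160/171.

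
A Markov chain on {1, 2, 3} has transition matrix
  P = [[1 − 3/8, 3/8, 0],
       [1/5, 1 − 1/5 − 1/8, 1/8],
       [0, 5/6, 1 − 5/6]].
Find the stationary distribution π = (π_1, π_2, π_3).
π = (32/101, 60/101, 9/101)

This is a birth-death chain on three states, which satisfies detailed balance: π_1 · P_{12} = π_2 · P_{21} and π_2 · P_{23} = π_3 · P_{32}.
From π_1 · 3/8 = π_2 · 1/5: π_2/π_1 = (3/8)/(1/5) = 15/8.
From π_2 · 1/8 = π_3 · 5/6: π_3/π_2 = (1/8)/(5/6) = 3/20.
Take π_1 proportional to 1; then unnormalized π = (1, 15/8, 9/32). Normalize by dividing by the sum 101/32:
  π = (32/101, 60/101, 9/101).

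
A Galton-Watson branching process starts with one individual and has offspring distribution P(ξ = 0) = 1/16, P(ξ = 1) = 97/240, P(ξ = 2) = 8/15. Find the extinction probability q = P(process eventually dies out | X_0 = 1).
q = 15/128

The pgf is f(s) = 1/16 + 97/240·s + 8/15·s². The extinction probability q is the smallest fixed point of f in [0, 1]. Setting s = f(s):
  8/15·s² + (97/240 − 1)·s + 1/16 = 0
  8/15·s² − (1/16 + 8/15)·s + 1/16 = 0
which factors as (s − 1)·(8/15·s − 1/16) = 0, giving roots s = 1 and s = (1/16)/(8/15) = 15/128.
Mean offspring μ = 97/240 + 2·8/15 = 353/240 > 1 (supercritical), so q < 1. The extinction probability is the smaller root: q = (1/16)/(8/15) = 15/128.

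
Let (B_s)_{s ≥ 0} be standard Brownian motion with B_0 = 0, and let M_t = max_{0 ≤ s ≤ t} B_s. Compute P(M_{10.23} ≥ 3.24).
P(M_{10.23} ≥ 3.24) = 2·P(B_{10.23} ≥ 3.24) = 2(1 − Φ(3.24/√10.23)) ≈ 0.3111

By the reflection principle for Brownian motion, P(M_t ≥ a) = 2 · P(B_t ≥ a) for a ≥ 0. Since B_t ~ N(0, t), P(B_t ≥ 3.24) = 1 − Φ(3.24/√t) = 1 − Φ(3.24/√10.23) = 1 − Φ(1.0130). So
  P(M_{10.23} ≥ 3.24) = 2(1 − Φ(1.0130)) ≈ 0.3111.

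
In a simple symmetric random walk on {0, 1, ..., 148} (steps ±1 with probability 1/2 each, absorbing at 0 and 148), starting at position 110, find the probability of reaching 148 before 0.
P(hit 148 before 0) = 110/148 = 55/74

Let u_k = P(hit 148 before 0 | start at k). Then u_0 = 0, u_148 = 1, and u_k = u_{k-1}/2 + u_{k+1}/2 for 1 ≤ k ≤ 147. This harmonic recurrence is solved by u_k = k/148, giving u_110 = 110/148 = 55/74.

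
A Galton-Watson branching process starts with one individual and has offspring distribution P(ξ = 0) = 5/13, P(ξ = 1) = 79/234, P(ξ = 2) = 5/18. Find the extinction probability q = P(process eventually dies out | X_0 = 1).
q = 1

Mean offspring μ = 0·5/13 + 1·79/234 + 2·5/18 = 209/234 ≤ 1. For μ ≤ 1 with offspring not concentrated at 1, the Galton-Watson process goes extinct almost surely, so q = 1.
(Algebraic check: The pgf is f(s) = 5/13 + 79/234·s + 5/18·s². The extinction probability q is the smallest fixed point of f in [0, 1]. Setting s = f(s):
  5/18·s² + (79/234 − 1)·s + 5/13 = 0
  5/18·s² − (5/13 + 5/18)·s + 5/13 = 0
which factors as (s − 1)·(5/18·s − 5/13) = 0, giving roots s = 1 and s = (5/13)/(5/18) = 18/13. Since 18/13 ≥ 1, the smallest root in [0, 1] is s = 1.)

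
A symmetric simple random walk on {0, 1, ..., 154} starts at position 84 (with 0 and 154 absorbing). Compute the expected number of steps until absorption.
E[τ | X_0 = 84] = 5880

Let v_k = E[τ | X_0 = k]. Boundary: v_0 = v_154 = 0. Recurrence: v_k = 1 + (v_{k-1} + v_{k+1})/2 for 1 ≤ k ≤ 153. The particular solution to v_k − (v_{k-1} + v_{k+1})/2 = 1 is v_k = −k^2. Adding homogeneous solution A + B k and matching boundaries gives v_k = k (154 − k). Substituting k = 84: v_84 = 84 · 70 = 5880.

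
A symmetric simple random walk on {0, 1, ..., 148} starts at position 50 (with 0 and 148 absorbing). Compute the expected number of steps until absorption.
E[τ | X_0 = 50] = 4900

Let v_k = E[τ | X_0 = k]. Boundary: v_0 = v_148 = 0. Recurrence: v_k = 1 + (v_{k-1} + v_{k+1})/2 for 1 ≤ k ≤ 147. The particular solution to v_k − (v_{k-1} + v_{k+1})/2 = 1 is v_k = −k^2. Adding homogeneous solution A + B k and matching boundaries gives v_k = k (148 − k). Substituting k = 50: v_50 = 50 · 98 = 4900.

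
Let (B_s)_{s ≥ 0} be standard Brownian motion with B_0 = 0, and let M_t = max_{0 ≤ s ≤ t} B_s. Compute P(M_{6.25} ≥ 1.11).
P(M_{6.25} ≥ 1.11) = 2·P(B_{6.25} ≥ 1.11) = 2(1 − Φ(1.11/√6.25)) ≈ 0.6570

By the reflection principle for Brownian motion, P(M_t ≥ a) = 2 · P(B_t ≥ a) for a ≥ 0. Since B_t ~ N(0, t), P(B_t ≥ 1.11) = 1 − Φ(1.11/√t) = 1 − Φ(1.11/√6.25) = 1 − Φ(0.4440). So
  P(M_{6.25} ≥ 1.11) = 2(1 − Φ(0.4440)) ≈ 0.6570.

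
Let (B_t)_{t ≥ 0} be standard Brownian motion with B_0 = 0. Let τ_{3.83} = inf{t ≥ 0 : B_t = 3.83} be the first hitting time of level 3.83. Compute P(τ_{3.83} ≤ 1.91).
P(τ_{3.83} ≤ 1.91) = 2(1 − Φ(3.83/√1.91)) = 2(1 − Φ(2.7713)) ≈ 0.0056

By the reflection principle for standard BM, P(τ_b ≤ t) = 2 · P(B_t ≥ b). Since B_t ~ N(0, t), P(B_t ≥ 3.83) = 1 − Φ(3.83/√t) = 1 − Φ(3.83/√1.91) = 1 − Φ(2.7713) ≈ 0.00279. Doubling: P(τ_{3.83} ≤ 1.91) ≈ 2 · 0.00279 = 0.00558 ≈ 0.0056.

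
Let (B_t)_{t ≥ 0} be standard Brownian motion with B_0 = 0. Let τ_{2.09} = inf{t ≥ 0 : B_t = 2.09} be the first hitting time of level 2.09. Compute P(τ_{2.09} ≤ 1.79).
P(τ_{2.09} ≤ 1.79) = 2(1 − Φ(2.09/√1.79)) = 2(1 − Φ(1.5621)) ≈ 0.1183

By the reflection principle for standard BM, P(τ_b ≤ t) = 2 · P(B_t ≥ b). Since B_t ~ N(0, t), P(B_t ≥ 2.09) = 1 − Φ(2.09/√t) = 1 − Φ(2.09/√1.79) = 1 − Φ(1.5621) ≈ 0.05913. Doubling: P(τ_{2.09} ≤ 1.79) ≈ 2 · 0.05913 = 0.11826 ≈ 0.1183.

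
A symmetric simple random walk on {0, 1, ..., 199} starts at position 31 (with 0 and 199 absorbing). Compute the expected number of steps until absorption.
E[τ | X_0 = 31] = 5208

Let v_k = E[τ | X_0 = k]. Boundary: v_0 = v_199 = 0. Recurrence: v_k = 1 + (v_{k-1} + v_{k+1})/2 for 1 ≤ k ≤ 198. The particular solution to v_k − (v_{k-1} + v_{k+1})/2 = 1 is v_k = −k^2. Adding homogeneous solution A + B k and matching boundaries gives v_k = k (199 − k). Substituting k = 31: v_31 = 31 · 168 = 5208.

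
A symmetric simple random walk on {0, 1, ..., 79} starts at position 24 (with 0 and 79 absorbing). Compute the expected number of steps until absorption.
E[τ | X_0 = 24] = 1320

Let v_k = E[τ | X_0 = k]. Boundary: v_0 = v_79 = 0. Recurrence: v_k = 1 + (v_{k-1} + v_{k+1})/2 for 1 ≤ k ≤ 78. The particular solution to v_k − (v_{k-1} + v_{k+1})/2 = 1 is v_k = −k^2. Adding homogeneous solution A + B k and matching boundaries gives v_k = k (79 − k). Substituting k = 24: v_24 = 24 · 55 = 1320.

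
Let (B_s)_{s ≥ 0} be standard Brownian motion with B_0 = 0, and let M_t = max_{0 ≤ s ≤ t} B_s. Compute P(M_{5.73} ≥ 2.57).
P(M_{5.73} ≥ 2.57) = 2·P(B_{5.73} ≥ 2.57) = 2(1 − Φ(2.57/√5.73)) ≈ 0.2830

By the reflection principle for Brownian motion, P(M_t ≥ a) = 2 · P(B_t ≥ a) for a ≥ 0. Since B_t ~ N(0, t), P(B_t ≥ 2.57) = 1 − Φ(2.57/√t) = 1 − Φ(2.57/√5.73) = 1 − Φ(1.0736). So
  P(M_{5.73} ≥ 2.57) = 2(1 − Φ(1.0736)) ≈ 0.2830.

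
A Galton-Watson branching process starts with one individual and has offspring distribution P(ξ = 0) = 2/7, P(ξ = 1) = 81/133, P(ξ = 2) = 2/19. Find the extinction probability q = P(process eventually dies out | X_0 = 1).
q = 1

Mean offspring μ = 0·2/7 + 1·81/133 + 2·2/19 = 109/133 ≤ 1. For μ ≤ 1 with offspring not concentrated at 1, the Galton-Watson process goes extinct almost surely, so q = 1.
(Algebraic check: The pgf is f(s) = 2/7 + 81/133·s + 2/19·s². The extinction probability q is the smallest fixed point of f in [0, 1]. Setting s = f(s):
  2/19·s² + (81/133 − 1)·s + 2/7 = 0
  2/19·s² − (2/7 + 2/19)·s + 2/7 = 0
which factors as (s − 1)·(2/19·s − 2/7) = 0, giving roots s = 1 and s = (2/7)/(2/19) = 19/7. Since 19/7 ≥ 1, the smallest root in [0, 1] is s = 1.)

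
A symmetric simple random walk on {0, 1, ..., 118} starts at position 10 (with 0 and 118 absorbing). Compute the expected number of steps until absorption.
E[τ | X_0 = 10] = 1080

Let v_k = E[τ | X_0 = k]. Boundary: v_0 = v_118 = 0. Recurrence: v_k = 1 + (v_{k-1} + v_{k+1})/2 for 1 ≤ k ≤ 117. The particular solution to v_k − (v_{k-1} + v_{k+1})/2 = 1 is v_k = −k^2. Adding homogeneous solution A + B k and matching boundaries gives v_k = k (118 − k). Substituting k = 10: v_10 = 10 · 108 = 1080.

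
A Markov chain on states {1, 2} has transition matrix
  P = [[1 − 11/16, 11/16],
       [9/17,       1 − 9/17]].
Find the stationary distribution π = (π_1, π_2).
π_1 = 144/331, π_2 = 187/331

Solve πP = π with π_1 + π_2 = 1. From πP = π: π_1 · (1 − 11/16) + π_2 · 9/17 = π_1 ⇒ π_2 · 9/17 = π_1 · 11/16 ⇒ π_2/π_1 = (11/16)/(9/17) = 187/144. Together with π_1 + π_2 = 1:
  π_1 = (9/17)/(11/16 + 9/17) = (9/17)/(331/272) = 144/331,
  π_2 = (11/16)/(11/16 + 9/17) = (11/16)/(331/272) = 187/331.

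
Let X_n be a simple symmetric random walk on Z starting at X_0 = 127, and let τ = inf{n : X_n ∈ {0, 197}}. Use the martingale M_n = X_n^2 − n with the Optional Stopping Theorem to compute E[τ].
E[τ] = 8890

M_n = X_n^2 − n is a martingale (since E[X_{n+1}^2 | F_n] = X_n^2 + 1). By OST (τ has finite mean in a bounded region), E[M_τ] = E[M_0] = X_0^2 − 0 = 127^2 = 16129. Also E[M_τ] = E[X_τ^2] − E[τ]. The walk exits at 0 or 197, with P(hit 197 first) = 127/197, so E[X_τ^2] = 197^2 · 127/197 + 0 = 25019. Thus E[τ] = E[X_τ^2] − E[M_τ] = 25019 − 16129 = 8890 = 127(197 − 127) = 8890.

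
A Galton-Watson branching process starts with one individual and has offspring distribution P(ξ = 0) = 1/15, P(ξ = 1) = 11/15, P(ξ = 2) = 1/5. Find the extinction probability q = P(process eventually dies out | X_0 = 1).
q = 1/3

The pgf is f(s) = 1/15 + 11/15·s + 1/5·s². The extinction probability q is the smallest fixed point of f in [0, 1]. Setting s = f(s):
  1/5·s² + (11/15 − 1)·s + 1/15 = 0
  1/5·s² − (1/15 + 1/5)·s + 1/15 = 0
which factors as (s − 1)·(1/5·s − 1/15) = 0, giving roots s = 1 and s = (1/15)/(1/5) = 1/3.
Mean offspring μ = 11/15 + 2·1/5 = 17/15 > 1 (supercritical), so q < 1. The extinction probability is the smaller root: q = (1/15)/(1/5) = 1/3.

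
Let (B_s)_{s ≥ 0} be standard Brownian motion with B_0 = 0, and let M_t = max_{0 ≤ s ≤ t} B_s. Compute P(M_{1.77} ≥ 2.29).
P(M_{1.77} ≥ 2.29) = 2·P(B_{1.77} ≥ 2.29) = 2(1 − Φ(2.29/√1.77)) ≈ 0.0852

By the reflection principle for Brownian motion, P(M_t ≥ a) = 2 · P(B_t ≥ a) for a ≥ 0. Since B_t ~ N(0, t), P(B_t ≥ 2.29) = 1 − Φ(2.29/√t) = 1 − Φ(2.29/√1.77) = 1 − Φ(1.7213). So
  P(M_{1.77} ≥ 2.29) = 2(1 − Φ(1.7213)) ≈ 0.0852.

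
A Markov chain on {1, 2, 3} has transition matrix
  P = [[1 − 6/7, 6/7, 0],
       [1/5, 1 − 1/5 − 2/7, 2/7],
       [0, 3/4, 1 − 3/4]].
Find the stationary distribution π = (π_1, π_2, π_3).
π = (49/339, 70/113, 80/339)

This is a birth-death chain on three states, which satisfies detailed balance: π_1 · P_{12} = π_2 · P_{21} and π_2 · P_{23} = π_3 · P_{32}.
From π_1 · 6/7 = π_2 · 1/5: π_2/π_1 = (6/7)/(1/5) = 30/7.
From π_2 · 2/7 = π_3 · 3/4: π_3/π_2 = (2/7)/(3/4) = 8/21.
Take π_1 proportional to 1; then unnormalized π = (1, 30/7, 80/49). Normalize by dividing by the sum 339/49:
  π = (49/339, 70/113, 80/339).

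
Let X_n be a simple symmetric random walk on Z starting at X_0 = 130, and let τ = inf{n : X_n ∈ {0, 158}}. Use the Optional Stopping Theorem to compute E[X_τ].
E[X_τ] = 130

X_n is a martingale and τ is a bounded-mean stopping time (indeed τ is finite a.s. with bounded expectation since the walk is in a bounded region). By the OST, E[X_τ] = E[X_0] = 130. Equivalently: E[X_τ] = 158 · P(hit 158 first) + 0 · P(hit 0 first) = 158 · (130/158) = 130.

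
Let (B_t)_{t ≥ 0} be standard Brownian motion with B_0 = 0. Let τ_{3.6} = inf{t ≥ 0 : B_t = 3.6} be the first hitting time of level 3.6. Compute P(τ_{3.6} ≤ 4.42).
P(τ_{3.6} ≤ 4.42) = 2(1 − Φ(3.6/√4.42)) = 2(1 − Φ(1.7123)) ≈ 0.0868

By the reflection principle for standard BM, P(τ_b ≤ t) = 2 · P(B_t ≥ b). Since B_t ~ N(0, t), P(B_t ≥ 3.6) = 1 − Φ(3.6/√t) = 1 − Φ(3.6/√4.42) = 1 − Φ(1.7123) ≈ 0.04342. Doubling: P(τ_{3.6} ≤ 4.42) ≈ 2 · 0.04342 = 0.08684 ≈ 0.0868.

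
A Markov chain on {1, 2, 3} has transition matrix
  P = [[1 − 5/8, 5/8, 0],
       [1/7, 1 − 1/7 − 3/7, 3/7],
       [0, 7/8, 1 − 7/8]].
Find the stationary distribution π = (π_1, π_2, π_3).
π = (56/421, 245/421, 120/421)

This is a birth-death chain on three states, which satisfies detailed balance: π_1 · P_{12} = π_2 · P_{21} and π_2 · P_{23} = π_3 · P_{32}.
From π_1 · 5/8 = π_2 · 1/7: π_2/π_1 = (5/8)/(1/7) = 35/8.
From π_2 · 3/7 = π_3 · 7/8: π_3/π_2 = (3/7)/(7/8) = 24/49.
Take π_1 proportional to 1; then unnormalized π = (1, 35/8, 15/7). Normalize by dividing by the sum 421/56:
  π = (56/421, 245/421, 120/421).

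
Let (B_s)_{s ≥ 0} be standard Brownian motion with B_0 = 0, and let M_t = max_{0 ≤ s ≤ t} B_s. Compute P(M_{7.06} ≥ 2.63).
P(M_{7.06} ≥ 2.63) = 2·P(B_{7.06} ≥ 2.63) = 2(1 − Φ(2.63/√7.06)) ≈ 0.3223

By the reflection principle for Brownian motion, P(M_t ≥ a) = 2 · P(B_t ≥ a) for a ≥ 0. Since B_t ~ N(0, t), P(B_t ≥ 2.63) = 1 − Φ(2.63/√t) = 1 − Φ(2.63/√7.06) = 1 − Φ(0.9898). So
  P(M_{7.06} ≥ 2.63) = 2(1 − Φ(0.9898)) ≈ 0.3223.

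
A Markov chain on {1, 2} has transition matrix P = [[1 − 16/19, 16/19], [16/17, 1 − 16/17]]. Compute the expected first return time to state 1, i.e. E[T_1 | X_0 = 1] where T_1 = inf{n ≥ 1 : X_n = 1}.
E[T_1 | X_0 = 1] = 1/π_1 = 36/19

For an irreducible recurrent Markov chain with stationary distribution π, E[T_i | X_0 = i] = 1/π_i (Kac's formula). Here π_1 = (16/17)/(16/19 + 16/17) = (16/17)/(576/323) = 19/36, so E[T_1 | X_0 = 1] = 1/π_1 = (16/19 + 16/17)/(16/17) = (576/323)/(16/17) = 36/19.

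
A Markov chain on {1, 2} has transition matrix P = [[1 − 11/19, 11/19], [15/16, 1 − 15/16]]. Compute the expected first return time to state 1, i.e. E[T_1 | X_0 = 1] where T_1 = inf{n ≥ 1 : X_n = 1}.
E[T_1 | X_0 = 1] = 1/π_1 = 461/285

For an irreducible recurrent Markov chain with stationary distribution π, E[T_i | X_0 = i] = 1/π_i (Kac's formula). Here π_1 = (15/16)/(11/19 + 15/16) = (15/16)/(461/304) = 285/461, so E[T_1 | X_0 = 1] = 1/π_1 = (11/19 + 15/16)/(15/16) = (461/304)/(15/16) = 461/285.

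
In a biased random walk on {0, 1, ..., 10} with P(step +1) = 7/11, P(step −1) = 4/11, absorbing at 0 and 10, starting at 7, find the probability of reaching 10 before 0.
P(hit 10 before 0) = (1 − (4/7)^7) / (1 − (4/7)^10) = 92285179/93808891

Let u_k denote P(reach 10 before 0 | start at k). Boundary: u_0 = 0, u_10 = 1. Recurrence: u_k = 7/11·u_{k+1} + 4/11·u_{k-1} for 1 ≤ k ≤ 9. Try u_k = A + B·r^k with r = q/p = (4/11)/(7/11) = 4/7. Substitution satisfies the recurrence; boundary conditions give:
  u_k = (1 − r^k) / (1 − r^N) = (1 − (4/7)^7) / (1 − (4/7)^10) = 92285179/93808891.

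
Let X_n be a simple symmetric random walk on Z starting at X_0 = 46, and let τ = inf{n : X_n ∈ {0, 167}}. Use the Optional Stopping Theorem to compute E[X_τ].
E[X_τ] = 46

X_n is a martingale and τ is a bounded-mean stopping time (indeed τ is finite a.s. with bounded expectation since the walk is in a bounded region). By the OST, E[X_τ] = E[X_0] = 46. Equivalently: E[X_τ] = 167 · P(hit 167 first) + 0 · P(hit 0 first) = 167 · (46/167) = 46.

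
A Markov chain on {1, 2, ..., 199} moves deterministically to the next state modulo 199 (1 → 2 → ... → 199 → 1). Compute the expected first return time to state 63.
E[T_63 | X_0 = 63] = 199

The chain cycles deterministically, so starting at state 63 it returns in exactly 199 steps. Equivalently, the stationary distribution is uniform π_j = 1/199 for every state j, so by Kac's formula E[T_63] = 1/π_63 = 199.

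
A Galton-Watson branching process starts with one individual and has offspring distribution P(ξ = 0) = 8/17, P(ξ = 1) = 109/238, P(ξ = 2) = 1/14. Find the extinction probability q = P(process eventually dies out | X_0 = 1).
q = 1

Mean offspring μ = 0·8/17 + 1·109/238 + 2·1/14 = 143/238 ≤ 1. For μ ≤ 1 with offspring not concentrated at 1, the Galton-Watson process goes extinct almost surely, so q = 1.
(Algebraic check: The pgf is f(s) = 8/17 + 109/238·s + 1/14·s². The extinction probability q is the smallest fixed point of f in [0, 1]. Setting s = f(s):
  1/14·s² + (109/238 − 1)·s + 8/17 = 0
  1/14·s² − (8/17 + 1/14)·s + 8/17 = 0
which factors as (s − 1)·(1/14·s − 8/17) = 0, giving roots s = 1 and s = (8/17)/(1/14) = 112/17. Since 112/17 ≥ 1, the smallest root in [0, 1] is s = 1.)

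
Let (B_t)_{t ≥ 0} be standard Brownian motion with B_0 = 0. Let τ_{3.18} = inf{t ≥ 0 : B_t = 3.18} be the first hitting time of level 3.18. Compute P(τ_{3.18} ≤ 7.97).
P(τ_{3.18} ≤ 7.97) = 2(1 − Φ(3.18/√7.97)) = 2(1 − Φ(1.1264)) ≈ 0.2600

By the reflection principle for standard BM, P(τ_b ≤ t) = 2 · P(B_t ≥ b). Since B_t ~ N(0, t), P(B_t ≥ 3.18) = 1 − Φ(3.18/√t) = 1 − Φ(3.18/√7.97) = 1 − Φ(1.1264) ≈ 0.13000. Doubling: P(τ_{3.18} ≤ 7.97) ≈ 2 · 0.13000 = 0.26000 ≈ 0.2600.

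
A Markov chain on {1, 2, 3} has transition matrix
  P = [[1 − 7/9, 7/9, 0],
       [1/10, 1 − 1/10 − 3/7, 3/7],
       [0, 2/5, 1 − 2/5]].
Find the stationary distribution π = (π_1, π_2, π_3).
π = (9/154, 5/11, 75/154)

This is a birth-death chain on three states, which satisfies detailed balance: π_1 · P_{12} = π_2 · P_{21} and π_2 · P_{23} = π_3 · P_{32}.
From π_1 · 7/9 = π_2 · 1/10: π_2/π_1 = (7/9)/(1/10) = 70/9.
From π_2 · 3/7 = π_3 · 2/5: π_3/π_2 = (3/7)/(2/5) = 15/14.
Take π_1 proportional to 1; then unnormalized π = (1, 70/9, 25/3). Normalize by dividing by the sum 154/9:
  π = (9/154, 5/11, 75/154).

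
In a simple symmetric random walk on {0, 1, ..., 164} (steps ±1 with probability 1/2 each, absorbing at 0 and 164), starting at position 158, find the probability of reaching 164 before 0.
P(hit 164 before 0) = 158/164 = 79/82

Let u_k = P(hit 164 before 0 | start at k). Then u_0 = 0, u_164 = 1, and u_k = u_{k-1}/2 + u_{k+1}/2 for 1 ≤ k ≤ 163. This harmonic recurrence is solved by u_k = k/164, giving u_158 = 158/164 = 79/82.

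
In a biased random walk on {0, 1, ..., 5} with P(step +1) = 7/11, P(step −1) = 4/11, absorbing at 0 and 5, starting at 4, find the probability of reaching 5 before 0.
P(hit 5 before 0) = (1 − (4/7)^4) / (1 − (4/7)^5) = 5005/5261

Let u_k denote P(reach 5 before 0 | start at k). Boundary: u_0 = 0, u_5 = 1. Recurrence: u_k = 7/11·u_{k+1} + 4/11·u_{k-1} for 1 ≤ k ≤ 4. Try u_k = A + B·r^k with r = q/p = (4/11)/(7/11) = 4/7. Substitution satisfies the recurrence; boundary conditions give:
  u_k = (1 − r^k) / (1 − r^N) = (1 − (4/7)^4) / (1 − (4/7)^5) = 5005/5261.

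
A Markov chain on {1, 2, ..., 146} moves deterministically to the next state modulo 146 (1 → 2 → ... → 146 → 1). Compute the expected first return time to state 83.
E[T_83 | X_0 = 83] = 146

The chain cycles deterministically, so starting at state 83 it returns in exactly 146 steps. Equivalently, the stationary distribution is uniform π_j = 1/146 for every state j, so by Kac's formula E[T_83] = 1/π_83 = 146.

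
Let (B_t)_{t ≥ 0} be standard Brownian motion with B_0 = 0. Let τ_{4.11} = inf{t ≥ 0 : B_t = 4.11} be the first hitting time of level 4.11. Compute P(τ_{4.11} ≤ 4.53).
P(τ_{4.11} ≤ 4.53) = 2(1 − Φ(4.11/√4.53)) = 2(1 − Φ(1.9310)) ≈ 0.0535

By the reflection principle for standard BM, P(τ_b ≤ t) = 2 · P(B_t ≥ b). Since B_t ~ N(0, t), P(B_t ≥ 4.11) = 1 − Φ(4.11/√t) = 1 − Φ(4.11/√4.53) = 1 − Φ(1.9310) ≈ 0.02674. Doubling: P(τ_{4.11} ≤ 4.53) ≈ 2 · 0.02674 = 0.05348 ≈ 0.0535.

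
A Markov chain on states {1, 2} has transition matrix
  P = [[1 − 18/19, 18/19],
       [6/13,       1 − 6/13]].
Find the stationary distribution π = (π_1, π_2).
π_1 = 19/58, π_2 = 39/58

Solve πP = π with π_1 + π_2 = 1. From πP = π: π_1 · (1 − 18/19) + π_2 · 6/13 = π_1 ⇒ π_2 · 6/13 = π_1 · 18/19 ⇒ π_2/π_1 = (18/19)/(6/13) = 39/19. Together with π_1 + π_2 = 1:
  π_1 = (6/13)/(18/19 + 6/13) = (6/13)/(348/247) = 19/58,
  π_2 = (18/19)/(18/19 + 6/13) = (18/19)/(348/247) = 39/58.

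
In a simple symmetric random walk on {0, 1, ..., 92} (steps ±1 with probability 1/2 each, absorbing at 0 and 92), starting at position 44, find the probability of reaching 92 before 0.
P(hit 92 before 0) = 44/92 = 11/23

Let u_k = P(hit 92 before 0 | start at k). Then u_0 = 0, u_92 = 1, and u_k = u_{k-1}/2 + u_{k+1}/2 for 1 ≤ k ≤ 91. This harmonic recurrence is solved by u_k = k/92, giving u_44 = 44/92 = 11/23.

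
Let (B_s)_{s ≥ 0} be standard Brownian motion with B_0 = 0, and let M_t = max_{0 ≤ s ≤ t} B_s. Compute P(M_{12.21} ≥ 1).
P(M_{12.21} ≥ 1) = 2·P(B_{12.21} ≥ 1) = 2(1 − Φ(1/√12.21)) ≈ 0.7747

By the reflection principle for Brownian motion, P(M_t ≥ a) = 2 · P(B_t ≥ a) for a ≥ 0. Since B_t ~ N(0, t), P(B_t ≥ 1) = 1 − Φ(1/√t) = 1 − Φ(1/√12.21) = 1 − Φ(0.2862). So
  P(M_{12.21} ≥ 1) = 2(1 − Φ(0.2862)) ≈ 0.7747.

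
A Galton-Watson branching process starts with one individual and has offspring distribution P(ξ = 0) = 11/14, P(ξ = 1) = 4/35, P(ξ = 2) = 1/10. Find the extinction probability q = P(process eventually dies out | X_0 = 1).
q = 1

Mean offspring μ = 0·11/14 + 1·4/35 + 2·1/10 = 11/35 ≤ 1. For μ ≤ 1 with offspring not concentrated at 1, the Galton-Watson process goes extinct almost surely, so q = 1.
(Algebraic check: The pgf is f(s) = 11/14 + 4/35·s + 1/10·s². The extinction probability q is the smallest fixed point of f in [0, 1]. Setting s = f(s):
  1/10·s² + (4/35 − 1)·s + 11/14 = 0
  1/10·s² − (11/14 + 1/10)·s + 11/14 = 0
which factors as (s − 1)·(1/10·s − 11/14) = 0, giving roots s = 1 and s = (11/14)/(1/10) = 55/7. Since 55/7 ≥ 1, the smallest root in [0, 1] is s = 1.)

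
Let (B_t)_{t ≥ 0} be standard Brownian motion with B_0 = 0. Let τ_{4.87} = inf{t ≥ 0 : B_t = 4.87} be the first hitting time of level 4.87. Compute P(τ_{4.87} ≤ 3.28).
P(τ_{4.87} ≤ 3.28) = 2(1 − Φ(4.87/√3.28)) = 2(1 − Φ(2.6890)) ≈ 0.0072

By the reflection principle for standard BM, P(τ_b ≤ t) = 2 · P(B_t ≥ b). Since B_t ~ N(0, t), P(B_t ≥ 4.87) = 1 − Φ(4.87/√t) = 1 − Φ(4.87/√3.28) = 1 − Φ(2.6890) ≈ 0.00358. Doubling: P(τ_{4.87} ≤ 3.28) ≈ 2 · 0.00358 = 0.00716 ≈ 0.0072.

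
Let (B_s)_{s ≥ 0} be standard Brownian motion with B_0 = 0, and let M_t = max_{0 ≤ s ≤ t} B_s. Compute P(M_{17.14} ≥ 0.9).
P(M_{17.14} ≥ 0.9) = 2·P(B_{17.14} ≥ 0.9) = 2(1 − Φ(0.9/√17.14)) ≈ 0.8279

By the reflection principle for Brownian motion, P(M_t ≥ a) = 2 · P(B_t ≥ a) for a ≥ 0. Since B_t ~ N(0, t), P(B_t ≥ 0.9) = 1 − Φ(0.9/√t) = 1 − Φ(0.9/√17.14) = 1 − Φ(0.2174). So
  P(M_{17.14} ≥ 0.9) = 2(1 − Φ(0.2174)) ≈ 0.8279.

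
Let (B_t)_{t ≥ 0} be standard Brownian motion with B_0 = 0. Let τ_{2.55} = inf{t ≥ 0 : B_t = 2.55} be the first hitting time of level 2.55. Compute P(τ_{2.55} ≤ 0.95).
P(τ_{2.55} ≤ 0.95) = 2(1 − Φ(2.55/√0.95)) = 2(1 − Φ(2.6162)) ≈ 0.0089

By the reflection principle for standard BM, P(τ_b ≤ t) = 2 · P(B_t ≥ b). Since B_t ~ N(0, t), P(B_t ≥ 2.55) = 1 − Φ(2.55/√t) = 1 − Φ(2.55/√0.95) = 1 − Φ(2.6162) ≈ 0.00445. Doubling: P(τ_{2.55} ≤ 0.95) ≈ 2 · 0.00445 = 0.00890 ≈ 0.0089.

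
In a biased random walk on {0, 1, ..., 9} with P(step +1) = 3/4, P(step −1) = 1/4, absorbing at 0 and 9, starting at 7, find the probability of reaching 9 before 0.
P(hit 9 before 0) = (1 − (1/3)^7) / (1 − (1/3)^9) = 9837/9841

Let u_k denote P(reach 9 before 0 | start at k). Boundary: u_0 = 0, u_9 = 1. Recurrence: u_k = 3/4·u_{k+1} + 1/4·u_{k-1} for 1 ≤ k ≤ 8. Try u_k = A + B·r^k with r = q/p = (1/4)/(3/4) = 1/3. Substitution satisfies the recurrence; boundary conditions give:
  u_k = (1 − r^k) / (1 − r^N) = (1 − (1/3)^7) / (1 − (1/3)^9) = 9837/9841.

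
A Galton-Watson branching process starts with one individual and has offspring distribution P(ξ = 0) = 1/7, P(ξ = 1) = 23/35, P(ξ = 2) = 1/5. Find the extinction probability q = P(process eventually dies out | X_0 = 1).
q = 5/7

The pgf is f(s) = 1/7 + 23/35·s + 1/5·s². The extinction probability q is the smallest fixed point of f in [0, 1]. Setting s = f(s):
  1/5·s² + (23/35 − 1)·s + 1/7 = 0
  1/5·s² − (1/7 + 1/5)·s + 1/7 = 0
which factors as (s − 1)·(1/5·s − 1/7) = 0, giving roots s = 1 and s = (1/7)/(1/5) = 5/7.
Mean offspring μ = 23/35 + 2·1/5 = 37/35 > 1 (supercritical), so q < 1. The extinction probability is the smaller root: q = (1/7)/(1/5) = 5/7.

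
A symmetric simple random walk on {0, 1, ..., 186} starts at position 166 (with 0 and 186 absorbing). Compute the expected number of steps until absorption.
E[τ | X_0 = 166] = 3320

Let v_k = E[τ | X_0 = k]. Boundary: v_0 = v_186 = 0. Recurrence: v_k = 1 + (v_{k-1} + v_{k+1})/2 for 1 ≤ k ≤ 185. The particular solution to v_k − (v_{k-1} + v_{k+1})/2 = 1 is v_k = −k^2. Adding homogeneous solution A + B k and matching boundaries gives v_k = k (186 − k). Substituting k = 166: v_166 = 166 · 20 = 3320.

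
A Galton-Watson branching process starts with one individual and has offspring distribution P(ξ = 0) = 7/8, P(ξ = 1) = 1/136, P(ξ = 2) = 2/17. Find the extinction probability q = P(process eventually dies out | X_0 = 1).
q = 1

Mean offspring μ = 0·7/8 + 1·1/136 + 2·2/17 = 33/136 ≤ 1. For μ ≤ 1 with offspring not concentrated at 1, the Galton-Watson process goes extinct almost surely, so q = 1.
(Algebraic check: The pgf is f(s) = 7/8 + 1/136·s + 2/17·s². The extinction probability q is the smallest fixed point of f in [0, 1]. Setting s = f(s):
  2/17·s² + (1/136 − 1)·s + 7/8 = 0
  2/17·s² − (7/8 + 2/17)·s + 7/8 = 0
which factors as (s − 1)·(2/17·s − 7/8) = 0, giving roots s = 1 and s = (7/8)/(2/17) = 119/16. Since 119/16 ≥ 1, the smallest root in [0, 1] is s = 1.)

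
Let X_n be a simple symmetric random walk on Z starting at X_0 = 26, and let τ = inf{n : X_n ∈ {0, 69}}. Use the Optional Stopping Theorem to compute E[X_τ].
E[X_τ] = 26

X_n is a martingale and τ is a bounded-mean stopping time (indeed τ is finite a.s. with bounded expectation since the walk is in a bounded region). By the OST, E[X_τ] = E[X_0] = 26. Equivalently: E[X_τ] = 69 · P(hit 69 first) + 0 · P(hit 0 first) = 69 · (26/69) = 26.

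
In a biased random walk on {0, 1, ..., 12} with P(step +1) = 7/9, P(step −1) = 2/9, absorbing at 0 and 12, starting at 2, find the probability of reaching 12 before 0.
P(hit 12 before 0) = (1 − (2/7)^2) / (1 − (2/7)^12) = 282475249/307584069

Let u_k denote P(reach 12 before 0 | start at k). Boundary: u_0 = 0, u_12 = 1. Recurrence: u_k = 7/9·u_{k+1} + 2/9·u_{k-1} for 1 ≤ k ≤ 11. Try u_k = A + B·r^k with r = q/p = (2/9)/(7/9) = 2/7. Substitution satisfies the recurrence; boundary conditions give:
  u_k = (1 − r^k) / (1 − r^N) = (1 − (2/7)^2) / (1 − (2/7)^12) = 282475249/307584069.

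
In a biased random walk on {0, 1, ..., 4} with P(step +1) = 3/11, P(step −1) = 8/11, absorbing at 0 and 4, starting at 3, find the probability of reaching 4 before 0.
P(hit 4 before 0) = (1 − (8/3)^3) / (1 − (8/3)^4) = 291/803

Let u_k denote P(reach 4 before 0 | start at k). Boundary: u_0 = 0, u_4 = 1. Recurrence: u_k = 3/11·u_{k+1} + 8/11·u_{k-1} for 1 ≤ k ≤ 3. Try u_k = A + B·r^k with r = q/p = (8/11)/(3/11) = 8/3. Substitution satisfies the recurrence; boundary conditions give:
  u_k = (1 − r^k) / (1 − r^N) = (1 − (8/3)^3) / (1 − (8/3)^4) = 291/803.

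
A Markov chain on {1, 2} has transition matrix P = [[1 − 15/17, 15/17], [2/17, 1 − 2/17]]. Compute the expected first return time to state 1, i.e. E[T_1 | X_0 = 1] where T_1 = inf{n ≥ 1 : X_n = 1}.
E[T_1 | X_0 = 1] = 1/π_1 = 17/2

For an irreducible recurrent Markov chain with stationary distribution π, E[T_i | X_0 = i] = 1/π_i (Kac's formula). Here π_1 = (2/17)/(15/17 + 2/17) = (2/17)/(1) = 2/17, so E[T_1 | X_0 = 1] = 1/π_1 = (15/17 + 2/17)/(2/17) = (1)/(2/17) = 17/2.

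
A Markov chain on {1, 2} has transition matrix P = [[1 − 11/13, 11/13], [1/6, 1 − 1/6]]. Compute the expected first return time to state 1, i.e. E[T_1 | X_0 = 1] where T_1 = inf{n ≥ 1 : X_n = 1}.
E[T_1 | X_0 = 1] = 1/π_1 = 79/13

For an irreducible recurrent Markov chain with stationary distribution π, E[T_i | X_0 = i] = 1/π_i (Kac's formula). Here π_1 = (1/6)/(11/13 + 1/6) = (1/6)/(79/78) = 13/79, so E[T_1 | X_0 = 1] = 1/π_1 = (11/13 + 1/6)/(1/6) = (79/78)/(1/6) = 79/13.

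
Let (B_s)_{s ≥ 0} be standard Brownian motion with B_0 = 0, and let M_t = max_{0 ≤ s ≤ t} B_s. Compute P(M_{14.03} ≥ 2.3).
P(M_{14.03} ≥ 2.3) = 2·P(B_{14.03} ≥ 2.3) = 2(1 − Φ(2.3/√14.03)) ≈ 0.5392

By the reflection principle for Brownian motion, P(M_t ≥ a) = 2 · P(B_t ≥ a) for a ≥ 0. Since B_t ~ N(0, t), P(B_t ≥ 2.3) = 1 − Φ(2.3/√t) = 1 − Φ(2.3/√14.03) = 1 − Φ(0.6140). So
  P(M_{14.03} ≥ 2.3) = 2(1 − Φ(0.6140)) ≈ 0.5392.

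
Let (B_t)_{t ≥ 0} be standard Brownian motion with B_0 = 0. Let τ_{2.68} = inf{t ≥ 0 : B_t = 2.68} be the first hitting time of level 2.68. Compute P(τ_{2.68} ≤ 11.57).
P(τ_{2.68} ≤ 11.57) = 2(1 − Φ(2.68/√11.57)) = 2(1 − Φ(0.7879)) ≈ 0.4308

By the reflection principle for standard BM, P(τ_b ≤ t) = 2 · P(B_t ≥ b). Since B_t ~ N(0, t), P(B_t ≥ 2.68) = 1 − Φ(2.68/√t) = 1 − Φ(2.68/√11.57) = 1 − Φ(0.7879) ≈ 0.21538. Doubling: P(τ_{2.68} ≤ 11.57) ≈ 2 · 0.21538 = 0.43076 ≈ 0.4308.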